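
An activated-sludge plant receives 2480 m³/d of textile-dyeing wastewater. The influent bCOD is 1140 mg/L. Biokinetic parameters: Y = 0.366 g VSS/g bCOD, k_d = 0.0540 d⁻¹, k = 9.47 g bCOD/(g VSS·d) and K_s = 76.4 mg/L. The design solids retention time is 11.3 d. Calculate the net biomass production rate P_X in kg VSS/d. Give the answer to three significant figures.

P_X ≈ 641 kg VSS/d

From the Monod/SRT balance for a CMAS, S = K_s·(1+k_d θ_c)/[θ_c·(Y k − k_d) − 1] = 76.4 × (1 + 0.0540 × 11.3) / [11.3 × (0.366 × 9.47 − 0.0540) − 1] = 123.0 / 37.56 = 3.276 mg/L.
Y_obs = Y / (1 + k_d θ_c) = 0.366 / (1 + 0.0540 × 11.3) = 0.366 / 1.610 = 0.2273.
Q·(S₀ − S) = 2480 × (1140 − 3.28) × 10⁻³ = 2819 kg/d removed.
So the net sludge growth is P_X = 0.2273 × 2819 = 640.8 kg VSS/d.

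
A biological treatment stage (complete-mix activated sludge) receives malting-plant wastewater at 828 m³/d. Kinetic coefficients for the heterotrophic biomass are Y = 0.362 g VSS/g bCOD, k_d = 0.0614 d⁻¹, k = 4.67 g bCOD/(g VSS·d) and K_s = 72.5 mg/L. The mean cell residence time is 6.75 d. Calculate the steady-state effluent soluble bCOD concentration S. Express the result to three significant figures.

Effluent substrate depends only on kinetics and SRT: S = K_s(1 + k_d θ_c) / [θ_c(Yk − k_d) − 1] = 72.5 × (1 + 0.0614 × 6.75) / [6.75 × (0.362 × 4.67 − 0.0614) − 1] = 102.5 / 9.997 = 10.26 mg/L.

S ≈ 10.3 mg/L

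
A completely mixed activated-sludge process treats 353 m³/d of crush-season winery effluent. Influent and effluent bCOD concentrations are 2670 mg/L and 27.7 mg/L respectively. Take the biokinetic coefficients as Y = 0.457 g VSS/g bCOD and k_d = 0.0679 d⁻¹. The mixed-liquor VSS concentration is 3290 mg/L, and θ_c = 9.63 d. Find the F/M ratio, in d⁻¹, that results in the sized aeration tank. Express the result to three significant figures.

Steady-state biomass mass balance: V·X·(1 + k_d·θ_c) = Y·Q·(S₀ − S)·θ_c, so V = 0.457 × 353 × (2670 − 27.7) × 9.63 / [3290 × (1 + 0.0679 × 9.63)] = 4.1×10^6 / 5441 = 754.4 m³.
Food-to-microorganism ratio F/M = Q S₀ / (V X) = 353 × 2670 / (754.4 × 3290) = 0.3797 d⁻¹.

F/M ≈ 0.380 d⁻¹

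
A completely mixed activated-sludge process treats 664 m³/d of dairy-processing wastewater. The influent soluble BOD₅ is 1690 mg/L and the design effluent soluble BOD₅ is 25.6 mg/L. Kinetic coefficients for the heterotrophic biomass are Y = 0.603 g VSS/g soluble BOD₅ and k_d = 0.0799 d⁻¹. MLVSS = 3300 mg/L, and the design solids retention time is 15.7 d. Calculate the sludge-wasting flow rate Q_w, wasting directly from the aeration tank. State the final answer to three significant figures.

Rearranging the biomass balance for a CMAS with decay, V = Y·Q·ΔS·θ_c / [X·(1+k_d θ_c)] = 0.603 × 664 × (1690 − 25.6) × 15.7 / [3300 × (1 + 0.0799 × 15.7)] = 1.05×10^7 / 7440 = 1406 m³.
For wasting at MLVSS concentration, Q_w = V/θ_c = 1406/15.7 = 89.58 m³/d.

Q_w ≈ 89.6 m³/d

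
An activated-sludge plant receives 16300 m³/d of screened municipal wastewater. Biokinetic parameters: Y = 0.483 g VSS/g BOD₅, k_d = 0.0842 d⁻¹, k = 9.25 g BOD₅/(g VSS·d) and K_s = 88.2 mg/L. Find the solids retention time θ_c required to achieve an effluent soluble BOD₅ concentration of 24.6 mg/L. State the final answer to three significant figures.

From 1/θ_c = Y·k·S/(K_s + S) − k_d: Y·k·S/(K_s+S) = 0.483 × 9.25 × 24.6 / (88.2 + 24.6) = 0.9743 d⁻¹.
1/θ_c = 0.9743 − 0.0842 = 0.8901 d⁻¹, so θ_c = 1.123 d.

θ_c ≈ 1.12 d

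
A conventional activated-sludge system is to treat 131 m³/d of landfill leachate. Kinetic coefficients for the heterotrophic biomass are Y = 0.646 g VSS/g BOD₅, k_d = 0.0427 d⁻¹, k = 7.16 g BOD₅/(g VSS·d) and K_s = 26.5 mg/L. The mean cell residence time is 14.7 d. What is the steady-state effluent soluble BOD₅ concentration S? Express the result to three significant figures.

From the Monod/SRT balance for a CMAS, S = K_s·(1+k_d θ_c)/[θ_c·(Y k − k_d) − 1] = 26.5 × (1 + 0.0427 × 14.7) / [14.7 × (0.646 × 7.16 − 0.0427) − 1] = 43.13 / 66.37 = 0.6499 mg/L.

S ≈ 0.650 mg/L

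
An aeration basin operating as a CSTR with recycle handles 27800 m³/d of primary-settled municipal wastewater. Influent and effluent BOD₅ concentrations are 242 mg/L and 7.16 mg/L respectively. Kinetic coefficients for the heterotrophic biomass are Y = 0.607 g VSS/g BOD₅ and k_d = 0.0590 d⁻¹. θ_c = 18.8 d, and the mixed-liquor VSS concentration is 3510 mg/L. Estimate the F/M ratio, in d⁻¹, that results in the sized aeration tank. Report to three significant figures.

Rearranging the biomass balance for a CMAS with decay, V = Y·Q·ΔS·θ_c / [X·(1+k_d θ_c)] = 0.607 × 27800 × (242 − 7.16) × 18.8 / [3510 × (1 + 0.0590 × 18.8)] = 7.45×10^7 / 7403 = 10063 m³.
F/M = Q·S₀ / (V·X) = 27800 × 242 / (10063 × 3510) = 0.1905 g BOD₅·(g VSS·d)⁻¹.

F/M ≈ 0.190 d⁻¹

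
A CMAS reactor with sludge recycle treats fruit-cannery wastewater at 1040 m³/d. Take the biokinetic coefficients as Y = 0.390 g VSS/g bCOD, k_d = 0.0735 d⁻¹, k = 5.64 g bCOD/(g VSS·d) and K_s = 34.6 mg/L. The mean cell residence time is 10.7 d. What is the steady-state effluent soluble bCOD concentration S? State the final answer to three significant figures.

S ≈ 2.84 mg/L

From the Monod/SRT balance for a CMAS, S = K_s·(1+k_d θ_c)/[θ_c·(Y k − k_d) − 1] = 34.6 × (1 + 0.0735 × 10.7) / [10.7 × (0.390 × 5.64 − 0.0735) − 1] = 61.81 / 21.75 = 2.842 mg/L.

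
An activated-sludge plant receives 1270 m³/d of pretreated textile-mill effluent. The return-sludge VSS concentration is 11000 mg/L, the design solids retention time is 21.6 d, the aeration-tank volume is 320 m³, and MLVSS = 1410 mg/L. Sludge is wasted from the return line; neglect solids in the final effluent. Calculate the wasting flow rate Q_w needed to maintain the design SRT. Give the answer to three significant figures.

Wasting from the return line (neglecting effluent solids): Q_w = V·X / (θ_c·X_r) = 320.0 × 1410 / (21.6 × 11000) = 1.899 m³/d.

Q_w ≈ 1.90 m³/d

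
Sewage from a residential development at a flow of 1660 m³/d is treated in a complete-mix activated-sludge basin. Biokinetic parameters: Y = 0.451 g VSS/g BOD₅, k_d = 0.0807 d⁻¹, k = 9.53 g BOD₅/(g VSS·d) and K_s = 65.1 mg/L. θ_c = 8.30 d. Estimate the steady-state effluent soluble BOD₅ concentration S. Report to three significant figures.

Effluent substrate depends only on kinetics and SRT: S = K_s(1 + k_d θ_c) / [θ_c(Yk − k_d) − 1] = 65.1 × (1 + 0.0807 × 8.30) / [8.30 × (0.451 × 9.53 − 0.0807) − 1] = 108.7 / 34.00 = 3.197 mg/L.

S ≈ 3.20 mg/L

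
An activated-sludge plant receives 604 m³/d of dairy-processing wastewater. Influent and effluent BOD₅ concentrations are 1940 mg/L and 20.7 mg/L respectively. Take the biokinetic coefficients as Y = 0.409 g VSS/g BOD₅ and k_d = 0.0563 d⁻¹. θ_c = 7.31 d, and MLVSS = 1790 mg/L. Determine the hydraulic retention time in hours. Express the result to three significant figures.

From the SRT design equation V = Y Q (S₀−S) θ_c / [X (1 + k_d θ_c)] = 0.409 × 604 × (1940 − 20.7) × 7.31 / [1790 × (1 + 0.0563 × 7.31)] = 3.47×10^6 / 2527 = 1372 m³.
τ = V/Q = 1372/604 = 2.271 d, or 54.51 h.

τ ≈ 54.5 h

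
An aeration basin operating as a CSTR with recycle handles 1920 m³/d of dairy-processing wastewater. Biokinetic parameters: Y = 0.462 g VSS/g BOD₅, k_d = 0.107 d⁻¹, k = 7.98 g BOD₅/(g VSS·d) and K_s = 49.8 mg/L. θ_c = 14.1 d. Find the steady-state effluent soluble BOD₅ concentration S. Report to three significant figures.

S ≈ 2.53 mg/L

Effluent substrate depends only on kinetics and SRT: S = K_s(1 + k_d θ_c) / [θ_c(Yk − k_d) − 1] = 49.8 × (1 + 0.107 × 14.1) / [14.1 × (0.462 × 7.98 − 0.107) − 1] = 124.9 / 49.47 = 2.525 mg/L.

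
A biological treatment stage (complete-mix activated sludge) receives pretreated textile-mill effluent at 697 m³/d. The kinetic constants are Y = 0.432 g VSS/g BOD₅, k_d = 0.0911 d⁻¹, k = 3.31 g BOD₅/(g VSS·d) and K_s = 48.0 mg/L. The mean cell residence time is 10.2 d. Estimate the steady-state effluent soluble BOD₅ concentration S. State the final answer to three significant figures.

S ≈ 7.32 mg/L

From the Monod/SRT balance for a CMAS, S = K_s·(1+k_d θ_c)/[θ_c·(Y k − k_d) − 1] = 48.0 × (1 + 0.0911 × 10.2) / [10.2 × (0.432 × 3.31 − 0.0911) − 1] = 92.60 / 12.66 = 7.317 mg/L.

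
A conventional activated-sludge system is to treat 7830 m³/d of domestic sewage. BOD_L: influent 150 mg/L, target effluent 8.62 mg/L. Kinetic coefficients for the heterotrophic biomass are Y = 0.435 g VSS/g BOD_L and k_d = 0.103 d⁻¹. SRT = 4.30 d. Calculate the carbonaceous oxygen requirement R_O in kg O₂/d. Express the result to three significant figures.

R_O ≈ 633 kg O₂/d

Correct the yield for decay: Y_obs = Y/(1 + k_d θ_c) = 0.435 / (1 + 0.103 × 4.30) = 0.435 / 1.443 = 0.3015.
ΔS = 150 − 8.62 = 141.4 mg/L, so the substrate removal rate is 7830 × 141.4/1000 = 1107 kg BOD_L/d.
P_X = Y_obs·Q·(S₀ − S) = 0.3015 × 1107 = 333.7 kg VSS/d.
R_O = Q·ΔS − 1.42 P_X = 1107 − 473.9 = 633.1 kg O₂/d.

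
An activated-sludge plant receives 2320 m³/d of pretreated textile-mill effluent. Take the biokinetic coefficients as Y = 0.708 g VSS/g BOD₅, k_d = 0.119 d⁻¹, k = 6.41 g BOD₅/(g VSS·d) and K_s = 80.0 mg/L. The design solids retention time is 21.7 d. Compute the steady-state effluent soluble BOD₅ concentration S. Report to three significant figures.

From the Monod/SRT balance for a CMAS, S = K_s·(1+k_d θ_c)/[θ_c·(Y k − k_d) − 1] = 80.0 × (1 + 0.119 × 21.7) / [21.7 × (0.708 × 6.41 − 0.119) − 1] = 286.6 / 94.90 = 3.020 mg/L.

S ≈ 3.02 mg/L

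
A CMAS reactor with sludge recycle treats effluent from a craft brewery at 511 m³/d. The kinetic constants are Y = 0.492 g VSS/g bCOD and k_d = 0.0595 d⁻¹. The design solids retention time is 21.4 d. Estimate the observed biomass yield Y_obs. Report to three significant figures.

Y_obs ≈ 0.216 g VSS/g bCOD

Observed yield with endogenous decay: Y_obs = Y / (1 + k_d·θ_c) = 0.492 / (1 + 0.0595 × 21.4) = 0.492 / 2.273 = 0.2164 g VSS/g bCOD.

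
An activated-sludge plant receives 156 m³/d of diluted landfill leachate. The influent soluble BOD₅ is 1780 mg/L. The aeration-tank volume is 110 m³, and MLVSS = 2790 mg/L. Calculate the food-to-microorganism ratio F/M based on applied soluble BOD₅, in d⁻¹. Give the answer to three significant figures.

Food-to-microorganism ratio F/M = Q S₀ / (V X) = 156 × 1780 / (110.0 × 2790) = 0.9048 d⁻¹.

F/M ≈ 0.905 d⁻¹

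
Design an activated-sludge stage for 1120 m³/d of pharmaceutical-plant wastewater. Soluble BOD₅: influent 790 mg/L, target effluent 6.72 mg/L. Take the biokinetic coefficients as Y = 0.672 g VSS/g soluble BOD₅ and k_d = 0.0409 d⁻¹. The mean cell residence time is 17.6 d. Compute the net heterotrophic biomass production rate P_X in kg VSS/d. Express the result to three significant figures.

Correct the yield for decay: Y_obs = Y/(1 + k_d θ_c) = 0.672 / (1 + 0.0409 × 17.6) = 0.672 / 1.720 = 0.3907.
Q·(S₀ − S) = 1120 × (790 − 6.72) × 10⁻³ = 877.3 kg/d removed.
P_X = Y_obs · Q(S₀ − S) = 0.3907 × 877.3 = 342.8 kg VSS/d.

P_X ≈ 343 kg VSS/d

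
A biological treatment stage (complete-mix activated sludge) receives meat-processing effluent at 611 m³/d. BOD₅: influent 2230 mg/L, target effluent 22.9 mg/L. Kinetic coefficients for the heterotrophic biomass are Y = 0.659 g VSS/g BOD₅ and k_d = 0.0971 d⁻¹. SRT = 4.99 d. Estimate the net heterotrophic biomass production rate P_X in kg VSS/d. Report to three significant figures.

P_X ≈ 599 kg VSS/d

The observed yield is Y_obs = Y/(1 + k_d·θ_c) = 0.659 / (1 + 0.0971 × 4.99) = 0.659 / 1.485 = 0.4439 g VSS per g BOD₅ removed.
ΔS = 2230 − 22.9 = 2207 mg/L, so the substrate removal rate is 611 × 2207/1000 = 1349 kg BOD₅/d.
P_X = Y_obs · Q(S₀ − S) = 0.4439 × 1349 = 598.6 kg VSS/d.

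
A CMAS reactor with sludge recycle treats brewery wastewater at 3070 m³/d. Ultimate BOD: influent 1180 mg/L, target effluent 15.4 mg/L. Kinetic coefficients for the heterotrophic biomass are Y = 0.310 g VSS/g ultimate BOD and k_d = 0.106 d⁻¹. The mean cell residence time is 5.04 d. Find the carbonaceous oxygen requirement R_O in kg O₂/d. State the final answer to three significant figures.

R_O ≈ 2550 kg O₂/d

Correct the yield for decay: Y_obs = Y/(1 + k_d θ_c) = 0.310 / (1 + 0.106 × 5.04) = 0.310 / 1.534 = 0.2021.
ΔS = 1180 − 15.4 = 1165 mg/L, so the substrate removal rate is 3070 × 1165/1000 = 3575 kg ultimate BOD/d.
P_X = Y_obs·Q·(S₀ − S) = 0.2021 × 3575 = 722.4 kg VSS/d.
R_O = Q·(S₀ − S) − 1.42·P_X = 3575 − 1.42 × 722.4 = 2550 kg O₂/d.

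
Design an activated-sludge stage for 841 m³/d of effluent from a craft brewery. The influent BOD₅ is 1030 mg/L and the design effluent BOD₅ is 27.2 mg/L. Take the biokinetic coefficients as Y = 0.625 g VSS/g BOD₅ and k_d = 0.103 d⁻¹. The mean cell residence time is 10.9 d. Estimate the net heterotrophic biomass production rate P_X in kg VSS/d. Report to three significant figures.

P_X ≈ 248 kg VSS/d

The observed yield is Y_obs = Y/(1 + k_d·θ_c) = 0.625 / (1 + 0.103 × 10.9) = 0.625 / 2.123 = 0.2944 g VSS per g BOD₅ removed.
ΔS = 1030 − 27.2 = 1003 mg/L, so the substrate removal rate is 841 × 1003/1000 = 843.4 kg BOD₅/d.
So the net sludge growth is P_X = 0.2944 × 843.4 = 248.3 kg VSS/d.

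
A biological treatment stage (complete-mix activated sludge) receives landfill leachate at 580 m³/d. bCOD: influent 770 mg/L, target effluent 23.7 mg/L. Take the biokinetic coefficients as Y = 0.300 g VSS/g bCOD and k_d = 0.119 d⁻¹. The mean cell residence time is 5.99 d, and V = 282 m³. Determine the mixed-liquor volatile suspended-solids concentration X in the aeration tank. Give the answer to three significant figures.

X ≈ 1610 mg/L

From V·X·(1 + k_d·θ_c) = Y·Q·(S₀ − S)·θ_c: X = 0.300 × 580 × (770 − 23.7) × 5.99 / [282 × (1 + 0.119 × 5.99)] = 1610 mg/L.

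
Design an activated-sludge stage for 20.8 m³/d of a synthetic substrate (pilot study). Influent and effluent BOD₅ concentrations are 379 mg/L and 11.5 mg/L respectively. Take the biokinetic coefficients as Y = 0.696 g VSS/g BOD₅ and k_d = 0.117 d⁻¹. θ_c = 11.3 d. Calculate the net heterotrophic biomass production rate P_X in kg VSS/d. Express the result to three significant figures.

The observed yield is Y_obs = Y/(1 + k_d·θ_c) = 0.696 / (1 + 0.117 × 11.3) = 0.696 / 2.322 = 0.2997 g VSS per g BOD₅ removed.
Substrate removed = Q·(S₀ − S) = 20.8 m³/d × (379 − 11.5) g/m³ = 7.64×10^3 g/d = 7.644 kg/d.
Net biomass production P_X = Y_obs × Q·(S₀ − S) = 0.2997 × 7.644 = 2.291 kg VSS/d.

P_X ≈ 2.29 kg VSS/d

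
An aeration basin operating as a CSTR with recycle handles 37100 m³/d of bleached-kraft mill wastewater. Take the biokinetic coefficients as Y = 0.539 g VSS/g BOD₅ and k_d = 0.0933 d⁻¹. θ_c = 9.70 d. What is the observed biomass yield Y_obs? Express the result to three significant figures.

Y_obs ≈ 0.283 g VSS/g BOD₅

The observed yield is Y_obs = Y/(1 + k_d·θ_c) = 0.539 / (1 + 0.0933 × 9.70) = 0.539 / 1.905 = 0.2829 g VSS per g BOD₅ removed.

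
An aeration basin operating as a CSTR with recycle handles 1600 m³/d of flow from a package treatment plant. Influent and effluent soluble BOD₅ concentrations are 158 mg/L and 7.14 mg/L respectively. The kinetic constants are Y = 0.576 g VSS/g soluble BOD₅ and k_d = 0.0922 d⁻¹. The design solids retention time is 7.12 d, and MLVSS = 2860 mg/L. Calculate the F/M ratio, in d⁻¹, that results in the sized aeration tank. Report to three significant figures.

From the SRT design equation V = Y Q (S₀−S) θ_c / [X (1 + k_d θ_c)] = 0.576 × 1600 × (158 − 7.14) × 7.12 / [2860 × (1 + 0.0922 × 7.12)] = 9.9×10^5 / 4737 = 209.0 m³.
F/M = applied load / biomass = Q·S₀/(V·X) = 1600 × 158 / (209.0 × 2860) = 0.4230 d⁻¹.

F/M ≈ 0.423 d⁻¹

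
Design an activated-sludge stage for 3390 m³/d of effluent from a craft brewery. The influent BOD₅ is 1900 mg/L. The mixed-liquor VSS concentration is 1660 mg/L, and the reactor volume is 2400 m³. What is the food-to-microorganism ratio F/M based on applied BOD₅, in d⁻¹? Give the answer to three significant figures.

F/M = applied load / biomass = Q·S₀/(V·X) = 3390 × 1900 / (2400 × 1660) = 1.617 d⁻¹.

F/M ≈ 1.62 d⁻¹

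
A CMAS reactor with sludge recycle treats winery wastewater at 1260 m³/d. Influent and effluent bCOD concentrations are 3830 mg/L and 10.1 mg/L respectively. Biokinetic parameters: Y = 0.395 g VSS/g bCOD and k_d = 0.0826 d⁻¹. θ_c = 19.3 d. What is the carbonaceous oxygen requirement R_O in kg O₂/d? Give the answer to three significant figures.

R_O ≈ 3770 kg O₂/d

Y_obs = Y / (1 + k_d θ_c) = 0.395 / (1 + 0.0826 × 19.3) = 0.395 / 2.594 = 0.1523.
ΔS = 3830 − 10.1 = 3820 mg/L, so the substrate removal rate is 1260 × 3820/1000 = 4813 kg bCOD/d.
Biomass synthesised: P_X = Y_obs × 4813 = 732.9 kg VSS/d.
R_O = Q·(S₀ − S) − 1.42·P_X = 4813 − 1.42 × 732.9 = 3772 kg O₂/d.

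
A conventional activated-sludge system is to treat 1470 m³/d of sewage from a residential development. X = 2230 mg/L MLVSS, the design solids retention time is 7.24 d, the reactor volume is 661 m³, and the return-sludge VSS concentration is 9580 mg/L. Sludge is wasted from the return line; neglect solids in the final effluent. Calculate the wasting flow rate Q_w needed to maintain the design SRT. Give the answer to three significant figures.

Q_w = (V·X)/(θ_c X_r) = 661.0 × 2230 / (7.24 × 9580) = 21.25 m³/d.

Q_w ≈ 21.3 m³/d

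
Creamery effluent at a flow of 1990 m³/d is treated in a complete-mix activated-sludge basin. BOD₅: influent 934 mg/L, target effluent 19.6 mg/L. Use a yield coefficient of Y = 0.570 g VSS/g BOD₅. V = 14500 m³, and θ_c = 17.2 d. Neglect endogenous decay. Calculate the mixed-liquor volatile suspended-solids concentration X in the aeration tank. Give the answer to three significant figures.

From V·X = Y·Q·(S₀ − S)·θ_c (decay neglected): X = 0.570 × 1990 × (934 − 19.6) × 17.2 / 14500 = 1230 mg/L.

X ≈ 1230 mg/L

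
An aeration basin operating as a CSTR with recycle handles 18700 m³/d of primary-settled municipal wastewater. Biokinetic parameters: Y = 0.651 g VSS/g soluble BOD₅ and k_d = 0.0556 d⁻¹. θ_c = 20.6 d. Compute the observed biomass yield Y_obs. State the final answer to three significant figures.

The observed yield is Y_obs = Y/(1 + k_d·θ_c) = 0.651 / (1 + 0.0556 × 20.6) = 0.651 / 2.145 = 0.3034 g VSS per g soluble BOD₅ removed.

Y_obs ≈ 0.303 g VSS/g soluble BOD₅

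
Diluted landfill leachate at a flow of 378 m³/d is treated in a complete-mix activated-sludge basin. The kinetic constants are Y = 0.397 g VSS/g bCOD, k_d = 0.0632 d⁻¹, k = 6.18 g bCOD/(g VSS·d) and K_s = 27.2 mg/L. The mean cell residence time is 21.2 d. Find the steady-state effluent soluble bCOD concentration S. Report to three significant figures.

Effluent substrate depends only on kinetics and SRT: S = K_s(1 + k_d θ_c) / [θ_c(Yk − k_d) − 1] = 27.2 × (1 + 0.0632 × 21.2) / [21.2 × (0.397 × 6.18 − 0.0632) − 1] = 63.64 / 49.67 = 1.281 mg/L.

S ≈ 1.28 mg/L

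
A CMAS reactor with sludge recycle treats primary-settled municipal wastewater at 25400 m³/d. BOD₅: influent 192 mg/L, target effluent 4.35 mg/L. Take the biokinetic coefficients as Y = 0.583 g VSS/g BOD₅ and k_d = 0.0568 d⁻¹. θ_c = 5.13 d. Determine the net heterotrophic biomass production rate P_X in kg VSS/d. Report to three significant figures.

Observed yield with endogenous decay: Y_obs = Y / (1 + k_d·θ_c) = 0.583 / (1 + 0.0568 × 5.13) = 0.583 / 1.291 = 0.4515 g VSS/g BOD₅.
Q·(S₀ − S) = 25400 × (192 − 4.35) × 10⁻³ = 4766 kg/d removed.
So the net sludge growth is P_X = 0.4515 × 4766 = 2152 kg VSS/d.

P_X ≈ 2150 kg VSS/d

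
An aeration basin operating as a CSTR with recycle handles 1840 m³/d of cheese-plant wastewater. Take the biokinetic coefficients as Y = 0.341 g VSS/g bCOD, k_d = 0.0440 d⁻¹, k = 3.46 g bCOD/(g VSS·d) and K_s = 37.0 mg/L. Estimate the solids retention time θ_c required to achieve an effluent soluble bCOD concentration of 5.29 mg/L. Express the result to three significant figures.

θ_c ≈ 9.65 d

Specific growth rate at S = 5.29 mg/L: μ = YkS/(K_s+S) = 0.341·3.46·5.29/(37.0+5.29) = 0.1476 d⁻¹.
θ_c = 1/(μ − k_d) = 1/(0.1476 − 0.0440) = 1/0.1036 = 9.654 d.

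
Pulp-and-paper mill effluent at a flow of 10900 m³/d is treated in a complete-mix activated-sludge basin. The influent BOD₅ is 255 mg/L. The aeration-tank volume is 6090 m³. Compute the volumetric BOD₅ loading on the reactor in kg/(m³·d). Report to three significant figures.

Volumetric loading L_v = Q·S₀ / V = 10900 × 255 g/m³ / 6090 m³ = 456.4 g/(m³·d) = 0.4564 kg BOD₅/(m³·d).

L_v ≈ 0.456 kg BOD₅/(m³·d)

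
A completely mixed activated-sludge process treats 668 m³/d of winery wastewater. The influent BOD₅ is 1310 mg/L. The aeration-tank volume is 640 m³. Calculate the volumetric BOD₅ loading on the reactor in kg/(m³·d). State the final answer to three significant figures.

Volumetric loading L_v = Q·S₀ / V = 668 × 1310 g/m³ / 640.0 m³ = 1367 g/(m³·d) = 1.367 kg BOD₅/(m³·d).

L_v ≈ 1.37 kg BOD₅/(m³·d)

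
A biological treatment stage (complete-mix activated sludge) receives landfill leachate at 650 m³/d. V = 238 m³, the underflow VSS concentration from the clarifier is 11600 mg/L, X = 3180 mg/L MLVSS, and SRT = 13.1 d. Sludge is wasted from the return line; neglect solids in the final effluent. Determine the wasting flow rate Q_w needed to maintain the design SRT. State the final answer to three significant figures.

Q_w ≈ 4.98 m³/d

Q_w = (V·X)/(θ_c X_r) = 238.0 × 3180 / (13.1 × 11600) = 4.981 m³/d.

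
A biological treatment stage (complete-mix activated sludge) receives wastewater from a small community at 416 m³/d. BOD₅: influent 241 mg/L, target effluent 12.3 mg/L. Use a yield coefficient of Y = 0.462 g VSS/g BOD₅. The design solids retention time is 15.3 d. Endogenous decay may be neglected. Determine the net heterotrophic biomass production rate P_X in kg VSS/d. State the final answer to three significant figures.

P_X ≈ 44.0 kg VSS/d

Since k_d ≈ 0, Y_obs = Y = 0.462 g VSS/g BOD₅.
Mass of BOD₅ removed per day: Q(S₀ − S) = 416 × 228.7 g/m³ = 95.14 kg/d.
Biomass produced: P_X = Y_obs·Q·ΔS = 0.4620 × 95.14 ≈ 43.95 kg VSS/d.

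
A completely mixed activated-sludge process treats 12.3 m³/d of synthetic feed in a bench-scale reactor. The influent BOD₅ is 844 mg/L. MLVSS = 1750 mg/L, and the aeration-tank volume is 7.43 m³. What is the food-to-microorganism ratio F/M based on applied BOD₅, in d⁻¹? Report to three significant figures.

F/M ≈ 0.798 d⁻¹

F/M = Q·S₀ / (V·X) = 12.3 × 844 / (7.430 × 1750) = 0.7984 g BOD₅·(g VSS·d)⁻¹.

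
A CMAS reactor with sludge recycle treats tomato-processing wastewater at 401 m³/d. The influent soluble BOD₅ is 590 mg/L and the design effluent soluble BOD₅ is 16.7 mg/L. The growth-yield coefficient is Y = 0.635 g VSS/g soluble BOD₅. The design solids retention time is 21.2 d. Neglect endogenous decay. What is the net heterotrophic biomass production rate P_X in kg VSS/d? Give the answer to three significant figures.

P_X ≈ 146 kg VSS/d

No decay correction is needed, so Y_obs = Y = 0.635.
Mass of soluble BOD₅ removed per day: Q(S₀ − S) = 401 × 573.3 g/m³ = 229.9 kg/d.
Biomass produced: P_X = Y_obs·Q·ΔS = 0.6350 × 229.9 ≈ 146.0 kg VSS/d.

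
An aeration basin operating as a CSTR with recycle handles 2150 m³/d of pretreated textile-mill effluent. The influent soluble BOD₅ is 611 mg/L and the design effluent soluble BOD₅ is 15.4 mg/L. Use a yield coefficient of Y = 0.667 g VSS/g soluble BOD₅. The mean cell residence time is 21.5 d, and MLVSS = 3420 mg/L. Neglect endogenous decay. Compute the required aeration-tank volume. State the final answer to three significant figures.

V ≈ 5370 m³

V·X = Y·Q·ΔS·θ_c gives V = 0.667 × 2150 × (611 − 15.4) × 21.5 / 3420 = 5369 m³.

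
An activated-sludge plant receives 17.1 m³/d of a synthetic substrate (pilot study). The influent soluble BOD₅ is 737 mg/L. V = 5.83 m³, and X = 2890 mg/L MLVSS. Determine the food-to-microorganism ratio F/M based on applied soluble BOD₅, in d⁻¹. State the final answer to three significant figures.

Food-to-microorganism ratio F/M = Q S₀ / (V X) = 17.1 × 737 / (5.830 × 2890) = 0.7480 d⁻¹.

F/M ≈ 0.748 d⁻¹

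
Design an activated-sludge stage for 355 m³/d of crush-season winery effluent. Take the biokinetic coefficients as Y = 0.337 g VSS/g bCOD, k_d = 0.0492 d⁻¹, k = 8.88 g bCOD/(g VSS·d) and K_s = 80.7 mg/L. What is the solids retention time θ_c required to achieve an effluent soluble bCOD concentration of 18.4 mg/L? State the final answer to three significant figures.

Specific growth rate at S = 18.4 mg/L: μ = YkS/(K_s+S) = 0.337·8.88·18.4/(80.7+18.4) = 0.5556 d⁻¹.
Then 1/θ_c = μ − k_d = 0.5556 − 0.0492 = 0.5064 d⁻¹, giving θ_c = 1.975 d.

θ_c ≈ 1.97 d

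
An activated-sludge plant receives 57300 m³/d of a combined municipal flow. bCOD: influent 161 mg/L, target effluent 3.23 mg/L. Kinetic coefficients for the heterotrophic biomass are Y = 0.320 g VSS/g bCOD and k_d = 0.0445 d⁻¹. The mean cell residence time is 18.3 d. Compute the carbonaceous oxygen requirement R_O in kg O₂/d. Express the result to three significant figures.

Correct the yield for decay: Y_obs = Y/(1 + k_d θ_c) = 0.320 / (1 + 0.0445 × 18.3) = 0.320 / 1.814 = 0.1764.
Substrate removed = Q·(S₀ − S) = 57300 m³/d × (161 − 3.23) g/m³ = 9.04×10^6 g/d = 9040 kg/d.
P_X = Y_obs·Q·(S₀ − S) = 0.1764 × 9040 = 1594 kg VSS/d.
R_O = Q·(S₀ − S) − 1.42·P_X = 9040 − 1.42 × 1594 = 6776 kg O₂/d.

R_O ≈ 6780 kg O₂/d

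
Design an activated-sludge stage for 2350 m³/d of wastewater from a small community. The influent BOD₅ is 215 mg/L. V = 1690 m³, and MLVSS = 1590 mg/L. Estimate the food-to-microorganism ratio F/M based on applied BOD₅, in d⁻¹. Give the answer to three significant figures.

F/M ≈ 0.188 d⁻¹

F/M = Q·S₀ / (V·X) = 2350 × 215 / (1690 × 1590) = 0.1880 g BOD₅·(g VSS·d)⁻¹.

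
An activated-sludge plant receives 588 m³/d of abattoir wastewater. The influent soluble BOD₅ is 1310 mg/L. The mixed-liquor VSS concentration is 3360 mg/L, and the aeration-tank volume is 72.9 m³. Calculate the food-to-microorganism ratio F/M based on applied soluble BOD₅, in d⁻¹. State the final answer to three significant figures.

F/M ≈ 3.14 d⁻¹

F/M = Q·S₀ / (V·X) = 588 × 1310 / (72.90 × 3360) = 3.145 g soluble BOD₅·(g VSS·d)⁻¹.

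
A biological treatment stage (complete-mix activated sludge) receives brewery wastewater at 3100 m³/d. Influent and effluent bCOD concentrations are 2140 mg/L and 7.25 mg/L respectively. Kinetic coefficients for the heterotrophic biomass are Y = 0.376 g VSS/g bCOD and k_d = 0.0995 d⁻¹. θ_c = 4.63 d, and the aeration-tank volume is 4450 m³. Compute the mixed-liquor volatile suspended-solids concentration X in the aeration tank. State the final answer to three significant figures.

Solving the biomass balance for X: X = Y Q (S₀−S) θ_c / [V (1+k_d θ_c)] = 0.376 × 3100 × (2140 − 7.25) × 4.63 / [4450 × (1 + 0.0995 × 4.63)] = 1771 mg/L.

X ≈ 1770 mg/L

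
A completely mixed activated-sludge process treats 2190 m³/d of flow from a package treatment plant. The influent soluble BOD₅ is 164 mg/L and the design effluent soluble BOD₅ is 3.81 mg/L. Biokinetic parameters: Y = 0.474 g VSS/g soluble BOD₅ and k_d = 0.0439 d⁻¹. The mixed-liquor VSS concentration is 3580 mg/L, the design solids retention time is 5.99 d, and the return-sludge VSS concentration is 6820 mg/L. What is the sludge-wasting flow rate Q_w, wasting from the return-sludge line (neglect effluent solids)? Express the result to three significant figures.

From the SRT design equation V = Y Q (S₀−S) θ_c / [X (1 + k_d θ_c)] = 0.474 × 2190 × (164 − 3.81) × 5.99 / [3580 × (1 + 0.0439 × 5.99)] = 9.96×10^5 / 4521 = 220.3 m³.
θ_c = V·X/(Q_w·X_r) when wasting from the recycle, so Q_w = V·X/(θ_c·X_r) = 220.3 × 3580 / (5.99 × 6820) = 19.31 m³/d.

Q_w ≈ 19.3 m³/d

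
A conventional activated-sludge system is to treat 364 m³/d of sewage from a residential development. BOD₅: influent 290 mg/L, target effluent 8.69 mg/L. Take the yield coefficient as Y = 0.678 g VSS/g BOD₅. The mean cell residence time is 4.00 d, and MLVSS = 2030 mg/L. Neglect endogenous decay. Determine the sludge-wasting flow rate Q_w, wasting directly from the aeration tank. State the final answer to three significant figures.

With k_d = 0 the design equation reduces to V = Y Q (S₀−S) θ_c / X = 0.678 × 364 × (290 − 8.69) × 4.00 / 2030 = 136.8 m³.
Wasting from the aeration tank: Q_w = V / θ_c = 136.8 / 4.00 = 34.20 m³/d.

Q_w ≈ 34.2 m³/d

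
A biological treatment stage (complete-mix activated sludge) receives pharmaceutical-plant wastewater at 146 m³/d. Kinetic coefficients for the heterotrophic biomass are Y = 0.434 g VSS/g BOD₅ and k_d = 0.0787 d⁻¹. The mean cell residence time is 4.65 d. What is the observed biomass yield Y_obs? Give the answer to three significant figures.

Y_obs ≈ 0.318 g VSS/g BOD₅

The observed yield is Y_obs = Y/(1 + k_d·θ_c) = 0.434 / (1 + 0.0787 × 4.65) = 0.434 / 1.366 = 0.3177 g VSS per g BOD₅ removed.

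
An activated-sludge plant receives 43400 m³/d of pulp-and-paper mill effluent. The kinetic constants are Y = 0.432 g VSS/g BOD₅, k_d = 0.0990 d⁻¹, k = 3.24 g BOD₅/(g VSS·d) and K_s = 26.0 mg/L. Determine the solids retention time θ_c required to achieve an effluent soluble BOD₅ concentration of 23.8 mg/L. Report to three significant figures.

θ_c ≈ 1.75 d

Specific growth rate at S = 23.8 mg/L: μ = YkS/(K_s+S) = 0.432·3.24·23.8/(26.0+23.8) = 0.6689 d⁻¹.
Then 1/θ_c = μ − k_d = 0.6689 − 0.0990 = 0.5699 d⁻¹, giving θ_c = 1.755 d.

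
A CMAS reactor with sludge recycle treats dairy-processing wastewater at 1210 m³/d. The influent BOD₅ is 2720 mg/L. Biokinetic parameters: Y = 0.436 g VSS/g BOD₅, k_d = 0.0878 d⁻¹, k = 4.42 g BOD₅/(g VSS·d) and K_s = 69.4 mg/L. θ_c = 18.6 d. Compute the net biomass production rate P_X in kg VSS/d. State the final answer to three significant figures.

For a completely mixed reactor with recycle the Lawrence–McCarty relation gives S = K_s·(1 + k_d·θ_c) / [θ_c·(Y·k − k_d) − 1] = 69.4 × (1 + 0.0878 × 18.6) / [18.6 × (0.436 × 4.42 − 0.0878) − 1] = 182.7 / 33.21 = 5.502 mg/L.
Y_obs = Y / (1 + k_d θ_c) = 0.436 / (1 + 0.0878 × 18.6) = 0.436 / 2.633 = 0.1656.
Substrate removed = Q·(S₀ − S) = 1210 m³/d × (2720 − 5.50) g/m³ = 3.28×10^6 g/d = 3285 kg/d.
P_X = Y_obs · Q(S₀ − S) = 0.1656 × 3285 = 543.9 kg VSS/d.

P_X ≈ 544 kg VSS/d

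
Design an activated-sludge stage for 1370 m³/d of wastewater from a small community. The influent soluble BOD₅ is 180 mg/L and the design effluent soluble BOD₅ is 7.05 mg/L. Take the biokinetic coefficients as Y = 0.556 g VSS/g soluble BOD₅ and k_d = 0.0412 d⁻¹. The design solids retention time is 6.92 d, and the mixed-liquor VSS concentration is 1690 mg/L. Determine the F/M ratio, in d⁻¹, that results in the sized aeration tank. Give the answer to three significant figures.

Steady-state biomass mass balance: V·X·(1 + k_d·θ_c) = Y·Q·(S₀ − S)·θ_c, so V = 0.556 × 1370 × (180 − 7.05) × 6.92 / [1690 × (1 + 0.0412 × 6.92)] = 9.12×10^5 / 2172 = 419.8 m³.
F/M = Q·S₀ / (V·X) = 1370 × 180 / (419.8 × 1690) = 0.3476 g soluble BOD₅·(g VSS·d)⁻¹.

F/M ≈ 0.348 d⁻¹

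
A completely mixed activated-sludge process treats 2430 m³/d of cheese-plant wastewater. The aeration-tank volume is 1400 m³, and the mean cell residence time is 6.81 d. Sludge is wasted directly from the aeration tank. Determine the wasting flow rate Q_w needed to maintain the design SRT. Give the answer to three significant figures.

Wasting from the aeration tank: Q_w = V / θ_c = 1400 / 6.81 = 205.6 m³/d.

Q_w ≈ 206 m³/d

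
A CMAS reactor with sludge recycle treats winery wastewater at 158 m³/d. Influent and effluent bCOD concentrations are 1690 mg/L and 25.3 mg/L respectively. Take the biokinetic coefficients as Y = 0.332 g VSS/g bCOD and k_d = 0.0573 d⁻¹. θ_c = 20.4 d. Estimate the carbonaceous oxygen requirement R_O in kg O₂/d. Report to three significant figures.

R_O ≈ 206 kg O₂/d

Y_obs = Y / (1 + k_d θ_c) = 0.332 / (1 + 0.0573 × 20.4) = 0.332 / 2.169 = 0.1531.
ΔS = 1690 − 25.3 = 1665 mg/L, so the substrate removal rate is 158 × 1665/1000 = 263.0 kg bCOD/d.
Biomass synthesised: P_X = Y_obs × 263.0 = 40.26 kg VSS/d.
R_O = Q·ΔS − 1.42 P_X = 263.0 − 57.17 = 205.9 kg O₂/d.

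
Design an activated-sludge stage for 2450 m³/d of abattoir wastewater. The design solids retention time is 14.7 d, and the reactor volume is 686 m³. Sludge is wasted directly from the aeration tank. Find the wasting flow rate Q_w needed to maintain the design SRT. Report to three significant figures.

Q_w ≈ 46.7 m³/d

Wasting from the aeration tank: Q_w = V / θ_c = 686.0 / 14.7 = 46.67 m³/d.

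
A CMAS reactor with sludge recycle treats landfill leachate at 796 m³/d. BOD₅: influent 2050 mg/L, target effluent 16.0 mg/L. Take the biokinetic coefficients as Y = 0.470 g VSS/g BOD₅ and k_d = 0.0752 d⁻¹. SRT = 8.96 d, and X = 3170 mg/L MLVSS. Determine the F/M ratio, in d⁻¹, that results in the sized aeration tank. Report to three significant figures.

F/M ≈ 0.401 d⁻¹

Rearranging the biomass balance for a CMAS with decay, V = Y·Q·ΔS·θ_c / [X·(1+k_d θ_c)] = 0.470 × 796 × (2050 − 16.0) × 8.96 / [3170 × (1 + 0.0752 × 8.96)] = 6.82×10^6 / 5306 = 1285 m³.
F/M = Q·S₀ / (V·X) = 796 × 2050 / (1285 × 3170) = 0.4006 g BOD₅·(g VSS·d)⁻¹.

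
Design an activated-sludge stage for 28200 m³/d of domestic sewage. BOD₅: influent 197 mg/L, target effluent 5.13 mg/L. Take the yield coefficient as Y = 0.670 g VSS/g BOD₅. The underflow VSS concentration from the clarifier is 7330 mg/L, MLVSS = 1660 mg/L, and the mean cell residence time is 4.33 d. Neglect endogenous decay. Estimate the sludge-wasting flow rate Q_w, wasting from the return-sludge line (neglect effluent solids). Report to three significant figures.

With k_d = 0 the design equation reduces to V = Y Q (S₀−S) θ_c / X = 0.670 × 28200 × (197 − 5.13) × 4.33 / 1660 = 9456 m³.
Wasting from the return line (neglecting effluent solids): Q_w = V·X / (θ_c·X_r) = 9456 × 1660 / (4.33 × 7330) = 494.6 m³/d.

Q_w ≈ 495 m³/d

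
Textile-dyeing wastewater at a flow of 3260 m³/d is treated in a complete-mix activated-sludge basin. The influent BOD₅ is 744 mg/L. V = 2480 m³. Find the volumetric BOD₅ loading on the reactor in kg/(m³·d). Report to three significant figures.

Applied BOD₅ load per unit volume = Q·S₀/V = (3260 × 744/1000)/2480 = 0.9780 kg BOD₅·m⁻³·d⁻¹.

L_v ≈ 0.978 kg BOD₅/(m³·d)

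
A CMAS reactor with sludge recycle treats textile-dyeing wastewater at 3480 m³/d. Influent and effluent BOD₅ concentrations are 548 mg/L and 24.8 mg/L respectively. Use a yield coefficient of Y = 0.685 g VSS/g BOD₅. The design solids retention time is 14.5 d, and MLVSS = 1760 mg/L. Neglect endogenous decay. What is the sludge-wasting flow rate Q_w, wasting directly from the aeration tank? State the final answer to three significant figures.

Q_w ≈ 709 m³/d

V·X = Y·Q·ΔS·θ_c gives V = 0.685 × 3480 × (548 − 24.8) × 14.5 / 1760 = 10275 m³.
For wasting at MLVSS concentration, Q_w = V/θ_c = 10275/14.5 = 708.6 m³/d.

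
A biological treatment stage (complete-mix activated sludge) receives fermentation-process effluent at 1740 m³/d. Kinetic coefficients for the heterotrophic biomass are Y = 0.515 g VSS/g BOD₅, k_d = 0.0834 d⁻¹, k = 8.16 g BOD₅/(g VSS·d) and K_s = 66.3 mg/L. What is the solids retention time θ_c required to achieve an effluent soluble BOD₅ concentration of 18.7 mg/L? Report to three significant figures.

θ_c ≈ 1.19 d

At the target effluent, Y k S/(K_s+S) = 0.515×8.16×18.7/85.00 = 0.9245 d⁻¹.
θ_c = 1/(μ − k_d) = 1/(0.9245 − 0.0834) = 1/0.8411 = 1.189 d.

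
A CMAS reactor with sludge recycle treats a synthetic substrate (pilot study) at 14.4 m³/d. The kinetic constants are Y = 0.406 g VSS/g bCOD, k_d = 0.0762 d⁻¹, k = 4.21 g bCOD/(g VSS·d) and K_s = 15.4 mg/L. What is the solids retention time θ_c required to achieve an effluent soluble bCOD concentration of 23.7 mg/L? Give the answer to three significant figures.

θ_c ≈ 1.04 d

From 1/θ_c = Y·k·S/(K_s + S) − k_d: Y·k·S/(K_s+S) = 0.406 × 4.21 × 23.7 / (15.4 + 23.7) = 1.036 d⁻¹.
θ_c = 1/(μ − k_d) = 1/(1.036 − 0.0762) = 1/0.9598 = 1.042 d.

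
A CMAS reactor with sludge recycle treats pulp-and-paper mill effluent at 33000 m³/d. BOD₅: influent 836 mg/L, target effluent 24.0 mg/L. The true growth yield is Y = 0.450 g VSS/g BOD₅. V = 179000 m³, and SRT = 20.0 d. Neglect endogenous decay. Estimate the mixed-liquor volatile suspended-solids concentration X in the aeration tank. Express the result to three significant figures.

X ≈ 1350 mg/L

X = Y·Q·ΔS·θ_c / V = 0.450 × 33000 × (836 − 24.0) × 20.0 / 179000 = 1347 mg/L.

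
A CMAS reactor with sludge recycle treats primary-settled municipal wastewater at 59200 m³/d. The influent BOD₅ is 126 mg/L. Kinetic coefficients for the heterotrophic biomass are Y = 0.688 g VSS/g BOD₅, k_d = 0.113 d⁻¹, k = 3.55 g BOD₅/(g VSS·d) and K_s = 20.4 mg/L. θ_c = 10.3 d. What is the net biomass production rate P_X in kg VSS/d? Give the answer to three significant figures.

P_X ≈ 2340 kg VSS/d

For a completely mixed reactor with recycle the Lawrence–McCarty relation gives S = K_s·(1 + k_d·θ_c) / [θ_c·(Y·k − k_d) − 1] = 20.4 × (1 + 0.113 × 10.3) / [10.3 × (0.688 × 3.55 − 0.113) − 1] = 44.14 / 22.99 = 1.920 mg/L.
Correct the yield for decay: Y_obs = Y/(1 + k_d θ_c) = 0.688 / (1 + 0.113 × 10.3) = 0.688 / 2.164 = 0.3179.
ΔS = 126 − 1.92 = 124.1 mg/L, so the substrate removal rate is 59200 × 124.1/1000 = 7346 kg BOD₅/d.
P_X = Y_obs · Q(S₀ − S) = 0.3179 × 7346 = 2335 kg VSS/d.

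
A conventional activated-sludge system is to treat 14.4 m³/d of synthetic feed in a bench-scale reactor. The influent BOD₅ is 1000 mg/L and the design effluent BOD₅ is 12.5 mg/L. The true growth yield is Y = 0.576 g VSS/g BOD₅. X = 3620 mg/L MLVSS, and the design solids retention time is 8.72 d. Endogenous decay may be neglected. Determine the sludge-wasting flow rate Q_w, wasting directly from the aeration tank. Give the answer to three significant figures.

Biomass mass balance (decay neglected): V·X = Y·Q·(S₀ − S)·θ_c, so V = 0.576 × 14.4 × (1000 − 12.5) × 8.72 / 3620 = 19.73 m³.
With mixed-liquor wasting, θ_c = V/Q_w, so Q_w = V/θ_c = 19.73/8.72 = 2.263 m³/d.

Q_w ≈ 2.26 m³/d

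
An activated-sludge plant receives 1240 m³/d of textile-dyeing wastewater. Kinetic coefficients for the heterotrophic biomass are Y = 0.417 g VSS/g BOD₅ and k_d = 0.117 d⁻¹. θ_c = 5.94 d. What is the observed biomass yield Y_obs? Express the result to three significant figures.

Y_obs ≈ 0.246 g VSS/g BOD₅

The observed yield is Y_obs = Y/(1 + k_d·θ_c) = 0.417 / (1 + 0.117 × 5.94) = 0.417 / 1.695 = 0.2460 g VSS per g BOD₅ removed.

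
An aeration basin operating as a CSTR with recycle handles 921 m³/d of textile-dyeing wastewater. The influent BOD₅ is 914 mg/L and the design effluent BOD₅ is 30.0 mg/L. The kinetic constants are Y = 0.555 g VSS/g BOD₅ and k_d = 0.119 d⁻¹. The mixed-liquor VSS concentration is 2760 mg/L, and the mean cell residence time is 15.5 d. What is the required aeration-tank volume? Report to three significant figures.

Rearranging the biomass balance for a CMAS with decay, V = Y·Q·ΔS·θ_c / [X·(1+k_d θ_c)] = 0.555 × 921 × (914 − 30.0) × 15.5 / [2760 × (1 + 0.119 × 15.5)] = 7×10^6 / 7851 = 892.1 m³.

V ≈ 892 m³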